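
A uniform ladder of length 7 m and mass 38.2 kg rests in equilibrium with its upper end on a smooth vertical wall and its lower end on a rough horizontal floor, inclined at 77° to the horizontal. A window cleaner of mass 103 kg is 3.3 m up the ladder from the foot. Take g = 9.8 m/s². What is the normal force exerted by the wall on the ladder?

Torques about the foot: N_wall · 7 sin 77° = 38.2×9.8×3.5 cos 77° + 103×9.8×3.3 cos 77° → N_wall = 153.07 N.

N_wall ≈ 153 N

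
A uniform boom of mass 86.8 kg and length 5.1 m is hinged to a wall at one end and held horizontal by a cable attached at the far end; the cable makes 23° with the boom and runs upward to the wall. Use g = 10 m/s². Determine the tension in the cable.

T ≈ 1110 N

Take torques about the hinge: T sin 23° · 5.1 = 86.8×10×2.55 = 2213.4 N·m.
So T = 2213.4 / (0.3907 × 5.1) = 1110.7 N.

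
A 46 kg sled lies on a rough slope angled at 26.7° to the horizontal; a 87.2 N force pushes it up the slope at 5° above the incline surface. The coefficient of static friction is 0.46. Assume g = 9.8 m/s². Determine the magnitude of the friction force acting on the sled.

Axes along / perpendicular to the incline. W sin 26.7° = 202.6 N down-slope; W cos 26.7° = 402.7 N into the surface.
Perpendicular: N = W cos 26.7° − P sin 5° = 402.7 − 7.6 = 395.1 N.
Along incline: P cos 5° + f = W sin 26.7° (friction acts up-slope) → f = 202.6 − 86.87 = 115.7 N.
|f| = 115.7 N ≤ μN = 181.8 N, so the sled is indeed static.

f ≈ 116 N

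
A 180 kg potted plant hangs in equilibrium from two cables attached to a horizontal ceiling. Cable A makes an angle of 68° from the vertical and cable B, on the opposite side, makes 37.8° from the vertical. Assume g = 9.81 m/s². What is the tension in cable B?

T_B ≈ 1700 N

Angles from the horizontal: cable A is 90° − 68° = 22°, cable B is 90° − 37.8° = 52.2°.
Weight W = 180 × 9.81 = 1766 N acts straight down.
Horizontal: T_A cos 22° = T_B cos 52.2°  →  T_A = 0.661 T_B.
Vertical: T_A sin 22° + T_B sin 52.2° = 1766.
Substituting the horizontal relation into the vertical equation gives 1.038 T_B = 1766, so T_B = 1702 N.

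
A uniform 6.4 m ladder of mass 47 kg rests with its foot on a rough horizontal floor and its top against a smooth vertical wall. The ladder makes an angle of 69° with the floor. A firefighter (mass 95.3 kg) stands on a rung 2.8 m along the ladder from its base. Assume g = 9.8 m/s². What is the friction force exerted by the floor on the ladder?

f ≈ 245 N

Torques about the foot: N_wall · 6.4 sin 69° = 47×9.8×3.2 cos 69° + 95.3×9.8×2.8 cos 69° → N_wall = 245.25 N.
ΣF_x = 0: f_floor = N_wall = 245.25 N.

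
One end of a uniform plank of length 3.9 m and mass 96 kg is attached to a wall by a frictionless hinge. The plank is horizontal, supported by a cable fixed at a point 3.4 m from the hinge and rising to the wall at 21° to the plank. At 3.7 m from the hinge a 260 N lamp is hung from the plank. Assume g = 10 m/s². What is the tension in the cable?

Take torques about the hinge: T sin 21° · 3.4 = 96×10×1.95 + 260×3.7 = 2834 N·m.
So T = 2834 / (0.3584 × 3.4) = 2325.9 N.

T ≈ 2330 N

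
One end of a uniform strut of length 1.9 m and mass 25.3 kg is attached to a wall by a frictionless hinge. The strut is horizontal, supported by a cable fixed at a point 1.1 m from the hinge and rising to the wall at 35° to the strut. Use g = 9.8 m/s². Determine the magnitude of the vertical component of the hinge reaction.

Take torques about the hinge: T sin 35° · 1.1 = 25.3×9.8×0.95 = 235.54 N·m.
So T = 235.54 / (0.5736 × 1.1) = 373.32 N.
ΣF_y = 0: H_y = (25.3×9.8) − T sin 35° = 247.94 − 214.13 = 33.81 N.

|H_y| ≈ 33.8 N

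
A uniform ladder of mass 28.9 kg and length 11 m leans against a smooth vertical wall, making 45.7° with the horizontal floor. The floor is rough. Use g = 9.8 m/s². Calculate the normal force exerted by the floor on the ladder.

N_floor ≈ 283 N

ΣF_y = 0: N_floor = 28.9×9.8 = 283.22 N.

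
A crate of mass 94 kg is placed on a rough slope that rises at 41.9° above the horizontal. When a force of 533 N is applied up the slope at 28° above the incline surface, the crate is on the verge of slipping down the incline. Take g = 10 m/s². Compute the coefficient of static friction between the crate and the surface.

μ ≈ 0.350

On the verge of sliding down the incline, friction is at its maximum μN and acts up the slope.
Perpendicular to incline: N = W cos 41.9° − P sin 28° = 699.7 − 250.2 = 449.4 N.
Along incline: P cos 28° + μN = W sin 41.9° → μ = (W sin 41.9° − P cos 28°) / N = 0.3497.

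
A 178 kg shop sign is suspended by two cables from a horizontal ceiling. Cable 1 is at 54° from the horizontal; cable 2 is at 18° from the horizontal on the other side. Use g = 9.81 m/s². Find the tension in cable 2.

Weight W = 178 × 9.81 = 1746 N acts straight down.
Horizontal: T_1 cos 54° = T_2 cos 18°  →  T_1 = 1.618 T_2.
Vertical: T_1 sin 54° + T_2 sin 18° = 1746.
Substituting the horizontal relation into the vertical equation gives 1.618 T_2 = 1746, so T_2 = 1079 N.

T_2 ≈ 1080 N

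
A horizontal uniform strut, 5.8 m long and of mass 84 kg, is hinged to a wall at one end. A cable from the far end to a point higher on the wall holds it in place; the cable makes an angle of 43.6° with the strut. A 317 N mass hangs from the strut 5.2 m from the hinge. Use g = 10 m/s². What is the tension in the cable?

T ≈ 1020 N

Take torques about the hinge: T sin 43.6° · 5.8 = 84×10×2.9 + 317×5.2 = 4084.4 N·m.
So T = 4084.4 / (0.6896 × 5.8) = 1021.2 N.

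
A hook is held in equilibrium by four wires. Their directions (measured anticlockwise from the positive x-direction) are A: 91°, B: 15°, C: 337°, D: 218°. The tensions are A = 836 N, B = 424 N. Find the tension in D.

T_D ≈ 1170 N

Resolve: ΣF_x = 836 cos 91° + 424 cos 15° + T_C cos 337° + T_D cos 218° = 0.
        ΣF_y = 836 sin 91° + 424 sin 15° + T_C sin 337° + T_D sin 218° = 0.
The known terms sum to (395, 945.6) N, so 0.9205 T_C − 0.7880 T_D = -395 and -0.3907 T_C − 0.6157 T_D = -945.6.
Solving simultaneously: T_C = 574 N, T_D = 1172 N.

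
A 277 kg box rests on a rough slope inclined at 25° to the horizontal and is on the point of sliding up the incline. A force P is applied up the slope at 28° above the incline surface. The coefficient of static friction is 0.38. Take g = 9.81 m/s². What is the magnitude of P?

On the verge of sliding up the incline, friction equals μN and acts down the slope.
Perpendicular: N + P sin 28° = W cos 25° = 2463 N.
Along incline: P cos 28° = W sin 25° + μN  with W sin 25° = 1148 N.
Solving the pair for P and N: P = 1964 N, N = 1541 N (and f = μN = 585.5 N).

P ≈ 1960 N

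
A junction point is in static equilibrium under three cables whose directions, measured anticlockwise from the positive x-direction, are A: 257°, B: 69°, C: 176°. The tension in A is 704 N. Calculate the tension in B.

Resolve: ΣF_x = 704 cos 257° + T_B cos 69° + T_C cos 176° = 0.
        ΣF_y = 704 sin 257° + T_B sin 69° + T_C sin 176° = 0.
The known terms sum to (-158.4, -686) N, so 0.3584 T_B − 0.9976 T_C = 158.4 and 0.9336 T_B + 0.0698 T_C = 686.
Solving simultaneously: T_B = 727.1 N, T_C = 102.5 N.

T_B ≈ 727 N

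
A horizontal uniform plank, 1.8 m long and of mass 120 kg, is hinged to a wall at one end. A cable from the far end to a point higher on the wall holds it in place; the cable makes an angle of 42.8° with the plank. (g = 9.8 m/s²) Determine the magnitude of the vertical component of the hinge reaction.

|H_y| ≈ 588 N

Take torques about the hinge: T sin 42.8° · 1.8 = 120×9.8×0.9 = 1058.4 N·m.
So T = 1058.4 / (0.6794 × 1.8) = 865.42 N.
ΣF_y = 0: H_y = (120×9.8) − T sin 42.8° = 1176 − 588 = 588 N.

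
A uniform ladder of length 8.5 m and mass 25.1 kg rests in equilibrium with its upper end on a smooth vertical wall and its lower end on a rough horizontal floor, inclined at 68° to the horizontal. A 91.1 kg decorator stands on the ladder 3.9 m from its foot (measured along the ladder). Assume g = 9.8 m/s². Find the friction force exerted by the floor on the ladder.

f ≈ 215 N

Torques about the foot: N_wall · 8.5 sin 68° = 25.1×9.8×4.25 cos 68° + 91.1×9.8×3.9 cos 68° → N_wall = 215.19 N.
ΣF_x = 0: f_floor = N_wall = 215.19 N.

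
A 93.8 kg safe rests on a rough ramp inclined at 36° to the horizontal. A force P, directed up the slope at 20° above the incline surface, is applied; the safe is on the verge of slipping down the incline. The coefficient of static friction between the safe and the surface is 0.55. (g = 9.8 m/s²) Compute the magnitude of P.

P ≈ 175 N

On the verge of sliding down the incline, friction equals μN and acts up the slope.
Perpendicular: N + P sin 20° = W cos 36° = 743.7 N.
Along incline: P cos 20° + μN = W sin 36° with W sin 36° = 540.3 N.
Solving the pair for P and N: P = 174.7 N, N = 683.9 N (and f = μN = 376.2 N).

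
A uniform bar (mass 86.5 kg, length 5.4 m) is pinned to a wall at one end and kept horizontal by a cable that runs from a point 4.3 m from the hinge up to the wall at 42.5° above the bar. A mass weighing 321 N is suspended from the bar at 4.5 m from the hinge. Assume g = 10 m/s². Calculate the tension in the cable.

T ≈ 1300 N

Take torques about the hinge: T sin 42.5° · 4.3 = 86.5×10×2.7 + 321×4.5 = 3780 N·m.
So T = 3780 / (0.6756 × 4.3) = 1301.2 N.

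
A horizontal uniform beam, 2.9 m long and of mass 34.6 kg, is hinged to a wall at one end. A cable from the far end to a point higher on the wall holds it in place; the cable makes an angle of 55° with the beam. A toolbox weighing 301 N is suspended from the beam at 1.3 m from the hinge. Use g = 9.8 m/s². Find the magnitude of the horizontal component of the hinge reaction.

H_x ≈ 213 N

Take torques about the hinge: T sin 55° · 2.9 = 34.6×9.8×1.45 + 301×1.3 = 882.97 N·m.
So T = 882.97 / (0.8192 × 2.9) = 371.69 N.
ΣF_x = 0: H_x = T cos 55° = 213.19 N.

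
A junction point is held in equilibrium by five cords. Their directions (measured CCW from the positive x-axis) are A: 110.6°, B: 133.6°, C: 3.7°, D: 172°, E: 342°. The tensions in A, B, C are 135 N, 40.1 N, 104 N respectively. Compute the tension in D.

Resolve: ΣF_x = 135 cos 110.6° + 40.1 cos 133.6° + 104 cos 3.7° + T_D cos 172° + T_E cos 342° = 0.
        ΣF_y = 135 sin 110.6° + 40.1 sin 133.6° + 104 sin 3.7° + T_D sin 172° + T_E sin 342° = 0.
The known terms sum to (28.63, 162.1) N, so -0.9903 T_D + 0.9511 T_E = -28.63 and 0.1392 T_D − 0.3090 T_E = -162.1.
Solving simultaneously: T_D = 938.9 N, T_E = 947.5 N.

T_D ≈ 939 N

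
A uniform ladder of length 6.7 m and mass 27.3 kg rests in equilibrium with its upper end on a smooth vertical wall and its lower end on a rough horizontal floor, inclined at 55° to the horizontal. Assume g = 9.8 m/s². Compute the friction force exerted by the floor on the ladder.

f ≈ 93.7 N

Torques about the foot: N_wall · 6.7 sin 55° = 27.3×9.8×3.35 cos 55° → N_wall = 93.667 N.
ΣF_x = 0: f_floor = N_wall = 93.667 N.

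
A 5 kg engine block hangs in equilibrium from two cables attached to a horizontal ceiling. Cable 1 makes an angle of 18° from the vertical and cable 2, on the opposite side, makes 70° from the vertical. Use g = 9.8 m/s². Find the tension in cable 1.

Angles from the horizontal: cable 1 is 90° − 18° = 72°, cable 2 is 90° − 70° = 20°.
Weight W = 5 × 9.8 = 49 N acts straight down.
Horizontal: T_1 cos 72° = T_2 cos 20°  →  T_2 = 0.3288 T_1.
Vertical: T_1 sin 72° + T_2 sin 20° = 49.
Substituting the horizontal relation into the vertical equation gives 1.064 T_1 = 49, so T_1 = 46.07 N.

T_1 ≈ 46.1 N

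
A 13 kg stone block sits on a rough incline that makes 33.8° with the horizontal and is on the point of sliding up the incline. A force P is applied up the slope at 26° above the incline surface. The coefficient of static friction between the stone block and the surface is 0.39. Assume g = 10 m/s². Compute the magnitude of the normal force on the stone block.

N ≈ 61.1 N

On the verge of sliding up the incline, friction equals μN and acts down the slope.
Perpendicular: N + P sin 26° = W cos 33.8° = 108 N.
Along incline: P cos 26° = W sin 33.8° + μN  with W sin 33.8° = 72.32 N.
Solving the pair for P and N: P = 107 N, N = 61.13 N (and f = μN = 23.84 N).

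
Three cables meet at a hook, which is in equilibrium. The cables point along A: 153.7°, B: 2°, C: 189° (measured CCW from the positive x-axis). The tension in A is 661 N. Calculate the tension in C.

Resolve: ΣF_x = 661 cos 153.7° + T_B cos 2° + T_C cos 189° = 0.
        ΣF_y = 661 sin 153.7° + T_B sin 2° + T_C sin 189° = 0.
The known terms sum to (-592.6, 292.9) N, so 0.9994 T_B − 0.9877 T_C = 592.6 and 0.0349 T_B − 0.1564 T_C = -292.9.
Solving simultaneously: T_B = 3134 N, T_C = 2571 N.

T_C ≈ 2570 N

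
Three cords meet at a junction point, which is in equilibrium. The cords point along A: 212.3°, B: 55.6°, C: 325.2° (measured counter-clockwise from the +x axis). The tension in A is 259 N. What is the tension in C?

Resolve: ΣF_x = 259 cos 212.3° + T_B cos 55.6° + T_C cos 325.2° = 0.
        ΣF_y = 259 sin 212.3° + T_B sin 55.6° + T_C sin 325.2° = 0.
The known terms sum to (-218.9, -138.4) N, so 0.5650 T_B + 0.8211 T_C = 218.9 and 0.8251 T_B − 0.5707 T_C = 138.4.
Solving simultaneously: T_B = 238.6 N, T_C = 102.4 N.

T_C ≈ 102 N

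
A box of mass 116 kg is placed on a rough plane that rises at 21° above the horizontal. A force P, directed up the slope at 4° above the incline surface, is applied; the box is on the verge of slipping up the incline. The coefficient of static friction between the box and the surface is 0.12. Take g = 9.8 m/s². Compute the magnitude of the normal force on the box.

On the verge of sliding up the incline, friction equals μN and acts down the slope.
Perpendicular: N + P sin 4° = W cos 21° = 1061 N.
Along incline: P cos 4° = W sin 21° + μN  with W sin 21° = 407.4 N.
Solving the pair for P and N: P = 531.6 N, N = 1024 N (and f = μN = 122.9 N).

N ≈ 1020 N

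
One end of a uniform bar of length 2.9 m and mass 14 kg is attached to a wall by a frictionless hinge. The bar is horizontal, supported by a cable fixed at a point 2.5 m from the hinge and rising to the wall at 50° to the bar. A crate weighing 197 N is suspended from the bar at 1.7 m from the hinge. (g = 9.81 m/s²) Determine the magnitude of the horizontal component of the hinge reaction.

Take torques about the hinge: T sin 50° · 2.5 = 14×9.81×1.45 + 197×1.7 = 534.04 N·m.
So T = 534.04 / (0.7660 × 2.5) = 278.86 N.
ΣF_x = 0: H_x = T cos 50° = 179.25 N.

H_x ≈ 179 N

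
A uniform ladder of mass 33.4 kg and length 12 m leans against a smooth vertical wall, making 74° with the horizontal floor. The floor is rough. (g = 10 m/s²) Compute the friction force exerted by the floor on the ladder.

f ≈ 47.9 N

Torques about the foot: N_wall · 12 sin 74° = 33.4×10×6 cos 74° → N_wall = 47.886 N.
ΣF_x = 0: f_floor = N_wall = 47.886 N.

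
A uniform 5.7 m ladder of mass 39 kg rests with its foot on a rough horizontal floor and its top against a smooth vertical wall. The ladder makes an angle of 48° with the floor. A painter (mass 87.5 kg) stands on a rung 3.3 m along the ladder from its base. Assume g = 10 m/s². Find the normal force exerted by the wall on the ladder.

Torques about the foot: N_wall · 5.7 sin 48° = 39×10×2.85 cos 48° + 87.5×10×3.3 cos 48° → N_wall = 631.7 N.

N_wall ≈ 632 N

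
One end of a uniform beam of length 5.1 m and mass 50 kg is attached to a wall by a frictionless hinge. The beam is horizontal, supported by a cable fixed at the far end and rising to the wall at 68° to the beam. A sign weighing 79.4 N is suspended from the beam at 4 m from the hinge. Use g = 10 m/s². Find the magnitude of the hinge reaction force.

Take torques about the hinge: T sin 68° · 5.1 = 50×10×2.55 + 79.4×4 = 1592.6 N·m.
So T = 1592.6 / (0.9272 × 5.1) = 336.8 N.
ΣF_x = 0: H_x = T cos 68° = 126.17 N.
ΣF_y = 0: H_y = (50×10 + 79.4) − T sin 68° = 579.4 − 312.27 = 267.13 N.
|H| = √(H_x² + H_y²) = √((126.17)² + (267.13)²) = 295.42 N.

|H| ≈ 295 N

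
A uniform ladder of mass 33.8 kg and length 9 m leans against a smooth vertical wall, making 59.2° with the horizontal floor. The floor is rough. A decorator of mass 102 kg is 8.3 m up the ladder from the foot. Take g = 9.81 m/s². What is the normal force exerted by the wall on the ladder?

Torques about the foot: N_wall · 9 sin 59.2° = 33.8×9.81×4.5 cos 59.2° + 102×9.81×8.3 cos 59.2° → N_wall = 648.93 N.

N_wall ≈ 649 N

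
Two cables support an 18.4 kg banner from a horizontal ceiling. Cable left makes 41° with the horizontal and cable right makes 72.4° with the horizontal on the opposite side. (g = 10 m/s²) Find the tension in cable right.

T_right ≈ 151 N

Weight W = 18.4 × 10 = 184 N acts straight down.
Horizontal: T_left cos 41° = T_right cos 72.4°  →  T_left = 0.4006 T_right.
Vertical: T_left sin 41° + T_right sin 72.4° = 184.
Substituting the horizontal relation into the vertical equation gives 1.216 T_right = 184, so T_right = 151.3 N.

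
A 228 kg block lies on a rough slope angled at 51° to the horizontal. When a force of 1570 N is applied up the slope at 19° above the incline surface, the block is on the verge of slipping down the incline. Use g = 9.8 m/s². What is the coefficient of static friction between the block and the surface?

On the verge of sliding down the incline, friction is at its maximum μN and acts up the slope.
Perpendicular to incline: N = W cos 51° − P sin 19° = 1406 − 511.1 = 895 N.
Along incline: P cos 19° + μN = W sin 51° → μ = (W sin 51° − P cos 19°) / N = 0.2816.

μ ≈ 0.282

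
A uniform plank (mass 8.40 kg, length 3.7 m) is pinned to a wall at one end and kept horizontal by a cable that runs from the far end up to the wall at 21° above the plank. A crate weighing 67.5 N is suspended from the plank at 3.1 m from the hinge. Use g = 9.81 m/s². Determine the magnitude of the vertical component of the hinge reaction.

|H_y| ≈ 52.1 N

Take torques about the hinge: T sin 21° · 3.7 = 8.40×9.81×1.85 + 67.5×3.1 = 361.7 N·m.
So T = 361.7 / (0.3584 × 3.7) = 272.78 N.
ΣF_y = 0: H_y = (8.40×9.81 + 67.5) − T sin 21° = 149.9 − 97.756 = 52.148 N.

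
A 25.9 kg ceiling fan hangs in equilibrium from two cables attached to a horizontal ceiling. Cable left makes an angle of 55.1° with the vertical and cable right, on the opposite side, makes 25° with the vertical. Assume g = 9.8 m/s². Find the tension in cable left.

Angles from the horizontal: cable left is 90° − 55.1° = 34.9°, cable right is 90° − 25° = 65°.
Weight W = 25.9 × 9.8 = 253.8 N acts straight down.
Horizontal: T_left cos 34.9° = T_right cos 65°  →  T_right = 1.941 T_left.
Vertical: T_left sin 34.9° + T_right sin 65° = 253.8.
Substituting the horizontal relation into the vertical equation gives 2.331 T_left = 253.8, so T_left = 108.9 N.

T_left ≈ 109 N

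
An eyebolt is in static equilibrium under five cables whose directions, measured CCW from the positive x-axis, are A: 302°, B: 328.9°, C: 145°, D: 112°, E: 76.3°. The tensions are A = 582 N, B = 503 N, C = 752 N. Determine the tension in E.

Resolve: ΣF_x = 582 cos 302° + 503 cos 328.9° + 752 cos 145° + T_D cos 112° + T_E cos 76.3° = 0.
        ΣF_y = 582 sin 302° + 503 sin 328.9° + 752 sin 145° + T_D sin 112° + T_E sin 76.3° = 0.
The known terms sum to (123.1, -322.1) N, so -0.3746 T_D + 0.2368 T_E = -123.1 and 0.9272 T_D + 0.9715 T_E = 322.1.
Solving simultaneously: T_D = 335.7 N, T_E = 11.13 N.

T_E ≈ 11.1 N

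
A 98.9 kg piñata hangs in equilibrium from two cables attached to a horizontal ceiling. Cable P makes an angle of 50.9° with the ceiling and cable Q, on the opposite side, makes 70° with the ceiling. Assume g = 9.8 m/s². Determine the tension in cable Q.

T_Q ≈ 712 N

Weight W = 98.9 × 9.8 = 969.2 N acts straight down.
Horizontal: T_P cos 50.9° = T_Q cos 70°  →  T_P = 0.5423 T_Q.
Vertical: T_P sin 50.9° + T_Q sin 70° = 969.2.
Substituting the horizontal relation into the vertical equation gives 1.361 T_Q = 969.2, so T_Q = 712.4 N.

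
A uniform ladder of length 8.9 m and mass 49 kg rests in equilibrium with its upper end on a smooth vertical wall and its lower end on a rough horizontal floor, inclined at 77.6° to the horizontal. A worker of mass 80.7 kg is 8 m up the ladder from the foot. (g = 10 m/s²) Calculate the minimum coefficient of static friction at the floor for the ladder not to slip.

μ_min ≈ 0.164

ΣF_y = 0: N_floor = 49×10 + 80.7×10 = 1297 N.
Torques about the foot: N_wall · 8.9 sin 77.6° = 49×10×4.45 cos 77.6° + 80.7×10×8 cos 77.6° → N_wall = 213.35 N.
ΣF_x = 0: f_floor = N_wall = 213.35 N.
μ_min = f_floor / N_floor = 213.35 / 1297 = 0.1645.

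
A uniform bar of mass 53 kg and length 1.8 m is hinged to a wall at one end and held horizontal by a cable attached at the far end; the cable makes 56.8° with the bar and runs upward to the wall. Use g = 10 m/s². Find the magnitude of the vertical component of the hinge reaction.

Take torques about the hinge: T sin 56.8° · 1.8 = 53×10×0.9 = 477 N·m.
So T = 477 / (0.8368 × 1.8) = 316.7 N.
ΣF_y = 0: H_y = (53×10) − T sin 56.8° = 530 − 265 = 265 N.

|H_y| ≈ 265 N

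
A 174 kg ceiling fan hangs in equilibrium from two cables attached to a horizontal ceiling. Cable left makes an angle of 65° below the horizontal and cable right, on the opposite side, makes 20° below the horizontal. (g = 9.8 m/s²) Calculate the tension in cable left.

Weight W = 174 × 9.8 = 1705 N acts straight down.
Horizontal: T_left cos 65° = T_right cos 20°  →  T_right = 0.4497 T_left.
Vertical: T_left sin 65° + T_right sin 20° = 1705.
Substituting the horizontal relation into the vertical equation gives 1.06 T_left = 1705, so T_left = 1608 N.

T_left ≈ 1610 N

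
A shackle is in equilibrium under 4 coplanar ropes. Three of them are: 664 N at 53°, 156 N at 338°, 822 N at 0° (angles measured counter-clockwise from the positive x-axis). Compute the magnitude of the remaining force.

Sum the known components: ΣF_x = 1366 N, ΣF_y = 471.9 N.
For equilibrium the remaining force must supply (−ΣF_x, −ΣF_y) = (-1366, -471.9) N.
Magnitude = √((-1366)² + (-471.9)²) = 1445 N; direction = atan2(-471.9, -1366) = 199.1°.

F ≈ 1450 N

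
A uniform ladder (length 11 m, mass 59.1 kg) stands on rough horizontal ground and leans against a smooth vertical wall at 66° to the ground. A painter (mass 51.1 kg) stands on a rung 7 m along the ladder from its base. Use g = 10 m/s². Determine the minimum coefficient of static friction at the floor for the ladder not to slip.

ΣF_y = 0: N_floor = 59.1×10 + 51.1×10 = 1102 N.
Torques about the foot: N_wall · 11 sin 66° = 59.1×10×5.5 cos 66° + 51.1×10×7 cos 66° → N_wall = 276.35 N.
ΣF_x = 0: f_floor = N_wall = 276.35 N.
μ_min = f_floor / N_floor = 276.35 / 1102 = 0.2508.

μ_min ≈ 0.251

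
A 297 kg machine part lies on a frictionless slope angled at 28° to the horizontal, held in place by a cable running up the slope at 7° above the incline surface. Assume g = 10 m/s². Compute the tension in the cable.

Take axes along and perpendicular to the incline. Weight components: W sin 28° = 1394 N down-slope, W cos 28° = 2622 N into the surface.
Along incline: T cos 7° = W sin 28° → T = 1405 N.
Perpendicular: N = W cos 28° − T sin 7° = 2451 N.

T ≈ 1400 N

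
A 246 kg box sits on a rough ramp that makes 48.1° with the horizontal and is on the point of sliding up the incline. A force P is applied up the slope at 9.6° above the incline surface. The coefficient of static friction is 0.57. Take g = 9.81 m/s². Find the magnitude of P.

On the verge of sliding up the incline, friction equals μN and acts down the slope.
Perpendicular: N + P sin 9.6° = W cos 48.1° = 1612 N.
Along incline: P cos 9.6° = W sin 48.1° + μN  with W sin 48.1° = 1796 N.
Solving the pair for P and N: P = 2511 N, N = 1193 N (and f = μN = 679.9 N).

P ≈ 2510 N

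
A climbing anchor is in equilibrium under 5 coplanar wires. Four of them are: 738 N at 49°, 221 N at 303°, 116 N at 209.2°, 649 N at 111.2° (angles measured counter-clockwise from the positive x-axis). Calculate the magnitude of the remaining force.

F ≈ 959 N

Sum the known components: ΣF_x = 268.6 N, ΣF_y = 920.1 N.
For equilibrium the remaining force must supply (−ΣF_x, −ΣF_y) = (-268.6, -920.1) N.
Magnitude = √((-268.6)² + (-920.1)²) = 958.5 N; direction = atan2(-920.1, -268.6) = 253.7°.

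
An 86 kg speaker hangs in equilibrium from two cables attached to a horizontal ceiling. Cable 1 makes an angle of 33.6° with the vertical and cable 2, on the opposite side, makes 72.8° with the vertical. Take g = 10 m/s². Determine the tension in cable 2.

T_2 ≈ 496 N

Angles from the horizontal: cable 1 is 90° − 33.6° = 56.4°, cable 2 is 90° − 72.8° = 17.2°.
Weight W = 86 × 10 = 860 N acts straight down.
Horizontal: T_1 cos 56.4° = T_2 cos 17.2°  →  T_1 = 1.726 T_2.
Vertical: T_1 sin 56.4° + T_2 sin 17.2° = 860.
Substituting the horizontal relation into the vertical equation gives 1.734 T_2 = 860, so T_2 = 496.1 N.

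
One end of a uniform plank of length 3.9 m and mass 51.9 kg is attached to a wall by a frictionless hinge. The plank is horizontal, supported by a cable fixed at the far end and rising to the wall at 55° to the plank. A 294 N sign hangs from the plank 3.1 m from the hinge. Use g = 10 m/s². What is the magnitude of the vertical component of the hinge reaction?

Take torques about the hinge: T sin 55° · 3.9 = 51.9×10×1.95 + 294×3.1 = 1923.4 N·m.
So T = 1923.4 / (0.8192 × 3.9) = 602.08 N.
ΣF_y = 0: H_y = (51.9×10 + 294) − T sin 55° = 813 − 493.19 = 319.81 N.

|H_y| ≈ 320 N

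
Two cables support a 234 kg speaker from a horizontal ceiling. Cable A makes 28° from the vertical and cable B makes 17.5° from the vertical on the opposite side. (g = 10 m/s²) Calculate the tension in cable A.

T_A ≈ 987 N

Angles from the horizontal: cable A is 90° − 28° = 62°, cable B is 90° − 17.5° = 72.5°.
Weight W = 234 × 10 = 2340 N acts straight down.
Horizontal: T_A cos 62° = T_B cos 72.5°  →  T_B = 1.561 T_A.
Vertical: T_A sin 62° + T_B sin 72.5° = 2340.
Substituting the horizontal relation into the vertical equation gives 2.372 T_A = 2340, so T_A = 986.5 N.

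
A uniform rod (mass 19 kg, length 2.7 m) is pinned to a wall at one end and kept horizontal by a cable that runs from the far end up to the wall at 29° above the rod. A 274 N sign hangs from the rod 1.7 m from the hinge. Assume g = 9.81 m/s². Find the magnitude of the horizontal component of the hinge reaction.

Take torques about the hinge: T sin 29° · 2.7 = 19×9.81×1.35 + 274×1.7 = 717.43 N·m.
So T = 717.43 / (0.4848 × 2.7) = 548.08 N.
ΣF_x = 0: H_x = T cos 29° = 479.36 N.

H_x ≈ 479 N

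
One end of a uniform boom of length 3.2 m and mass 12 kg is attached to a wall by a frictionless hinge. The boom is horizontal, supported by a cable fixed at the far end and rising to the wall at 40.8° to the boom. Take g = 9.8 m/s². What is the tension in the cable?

T ≈ 90 N

Take torques about the hinge: T sin 40.8° · 3.2 = 12×9.8×1.6 = 188.16 N·m.
So T = 188.16 / (0.6534 × 3.2) = 89.988 N.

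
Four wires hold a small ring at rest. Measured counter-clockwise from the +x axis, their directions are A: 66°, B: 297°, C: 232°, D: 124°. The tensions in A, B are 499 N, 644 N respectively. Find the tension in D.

T_D ≈ 487 N

Resolve: ΣF_x = 499 cos 66° + 644 cos 297° + T_C cos 232° + T_D cos 124° = 0.
        ΣF_y = 499 sin 66° + 644 sin 297° + T_C sin 232° + T_D sin 124° = 0.
The known terms sum to (495.3, -117.9) N, so -0.6157 T_C − 0.5592 T_D = -495.3 and -0.7880 T_C + 0.8290 T_D = 117.9.
Solving simultaneously: T_C = 362.4 N, T_D = 486.8 N.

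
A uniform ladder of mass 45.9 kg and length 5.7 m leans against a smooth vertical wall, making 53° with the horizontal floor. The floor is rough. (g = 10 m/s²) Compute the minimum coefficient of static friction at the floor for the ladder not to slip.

ΣF_y = 0: N_floor = 45.9×10 = 459 N.
Torques about the foot: N_wall · 5.7 sin 53° = 45.9×10×2.85 cos 53° → N_wall = 172.94 N.
ΣF_x = 0: f_floor = N_wall = 172.94 N.
μ_min = f_floor / N_floor = 172.94 / 459 = 0.3768.

μ_min ≈ 0.377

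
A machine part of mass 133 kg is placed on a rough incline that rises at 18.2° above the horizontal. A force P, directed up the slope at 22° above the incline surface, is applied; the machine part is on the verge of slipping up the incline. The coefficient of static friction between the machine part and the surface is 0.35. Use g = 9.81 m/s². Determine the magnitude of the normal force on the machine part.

N ≈ 942 N

On the verge of sliding up the incline, friction equals μN and acts down the slope.
Perpendicular: N + P sin 22° = W cos 18.2° = 1239 N.
Along incline: P cos 22° = W sin 18.2° + μN  with W sin 18.2° = 407.5 N.
Solving the pair for P and N: P = 795 N, N = 941.7 N (and f = μN = 329.6 N).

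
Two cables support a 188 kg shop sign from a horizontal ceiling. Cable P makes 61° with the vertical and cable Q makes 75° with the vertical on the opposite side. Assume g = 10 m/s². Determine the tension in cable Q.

Angles from the horizontal: cable P is 90° − 61° = 29°, cable Q is 90° − 75° = 15°.
Weight W = 188 × 10 = 1880 N acts straight down.
Horizontal: T_P cos 29° = T_Q cos 15°  →  T_P = 1.104 T_Q.
Vertical: T_P sin 29° + T_Q sin 15° = 1880.
Substituting the horizontal relation into the vertical equation gives 0.7942 T_Q = 1880, so T_Q = 2367 N.

T_Q ≈ 2370 N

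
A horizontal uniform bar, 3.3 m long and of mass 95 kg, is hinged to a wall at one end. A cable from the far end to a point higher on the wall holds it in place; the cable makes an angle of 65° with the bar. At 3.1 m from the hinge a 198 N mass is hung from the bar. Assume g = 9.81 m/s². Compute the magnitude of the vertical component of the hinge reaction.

|H_y| ≈ 478 N

Take torques about the hinge: T sin 65° · 3.3 = 95×9.81×1.65 + 198×3.1 = 2151.5 N·m.
So T = 2151.5 / (0.9063 × 3.3) = 719.37 N.
ΣF_y = 0: H_y = (95×9.81 + 198) − T sin 65° = 1130 − 651.98 = 477.98 N.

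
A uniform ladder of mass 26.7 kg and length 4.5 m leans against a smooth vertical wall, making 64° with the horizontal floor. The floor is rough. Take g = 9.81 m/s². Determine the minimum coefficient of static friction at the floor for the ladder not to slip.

ΣF_y = 0: N_floor = 26.7×9.81 = 261.93 N.
Torques about the foot: N_wall · 4.5 sin 64° = 26.7×9.81×2.25 cos 64° → N_wall = 63.875 N.
ΣF_x = 0: f_floor = N_wall = 63.875 N.
μ_min = f_floor / N_floor = 63.875 / 261.93 = 0.2439.

μ_min ≈ 0.244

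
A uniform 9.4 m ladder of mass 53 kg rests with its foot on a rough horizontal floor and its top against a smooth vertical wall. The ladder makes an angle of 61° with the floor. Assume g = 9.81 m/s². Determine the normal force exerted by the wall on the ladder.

N_wall ≈ 144 N

Torques about the foot: N_wall · 9.4 sin 61° = 53×9.81×4.7 cos 61° → N_wall = 144.1 N.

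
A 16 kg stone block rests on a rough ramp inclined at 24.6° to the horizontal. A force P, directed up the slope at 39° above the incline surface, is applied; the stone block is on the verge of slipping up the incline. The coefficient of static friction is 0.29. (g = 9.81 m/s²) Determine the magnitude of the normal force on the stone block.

On the verge of sliding up the incline, friction equals μN and acts down the slope.
Perpendicular: N + P sin 39° = W cos 24.6° = 142.7 N.
Along incline: P cos 39° = W sin 24.6° + μN  with W sin 24.6° = 65.34 N.
Solving the pair for P and N: P = 111.2 N, N = 72.72 N (and f = μN = 21.09 N).

N ≈ 72.7 N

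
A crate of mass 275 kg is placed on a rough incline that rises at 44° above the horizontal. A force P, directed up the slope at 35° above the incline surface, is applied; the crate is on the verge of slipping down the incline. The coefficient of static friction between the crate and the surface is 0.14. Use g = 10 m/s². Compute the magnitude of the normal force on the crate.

N ≈ 710 N

On the verge of sliding down the incline, friction equals μN and acts up the slope.
Perpendicular: N + P sin 35° = W cos 44° = 1978 N.
Along incline: P cos 35° + μN = W sin 44° with W sin 44° = 1910 N.
Solving the pair for P and N: P = 2211 N, N = 710.2 N (and f = μN = 99.43 N).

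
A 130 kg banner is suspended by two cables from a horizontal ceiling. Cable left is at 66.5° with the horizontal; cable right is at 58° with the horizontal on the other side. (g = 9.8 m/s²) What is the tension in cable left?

T_left ≈ 819 N

Weight W = 130 × 9.8 = 1274 N acts straight down.
Horizontal: T_left cos 66.5° = T_right cos 58°  →  T_right = 0.7525 T_left.
Vertical: T_left sin 66.5° + T_right sin 58° = 1274.
Substituting the horizontal relation into the vertical equation gives 1.555 T_left = 1274, so T_left = 819.2 N.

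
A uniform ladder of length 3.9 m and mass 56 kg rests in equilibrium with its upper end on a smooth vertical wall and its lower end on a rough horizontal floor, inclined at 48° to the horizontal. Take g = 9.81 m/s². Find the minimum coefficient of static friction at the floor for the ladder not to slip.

μ_min ≈ 0.450

ΣF_y = 0: N_floor = 56×9.81 = 549.36 N.
Torques about the foot: N_wall · 3.9 sin 48° = 56×9.81×1.95 cos 48° → N_wall = 247.32 N.
ΣF_x = 0: f_floor = N_wall = 247.32 N.
μ_min = f_floor / N_floor = 247.32 / 549.36 = 0.4502.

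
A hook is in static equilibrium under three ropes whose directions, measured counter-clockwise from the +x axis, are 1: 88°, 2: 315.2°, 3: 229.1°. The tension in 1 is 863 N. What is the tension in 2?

T_2 ≈ 543 N

Resolve: ΣF_x = 863 cos 88° + T_2 cos 315.2° + T_3 cos 229.1° = 0.
        ΣF_y = 863 sin 88° + T_2 sin 315.2° + T_3 sin 229.1° = 0.
The known terms sum to (30.12, 862.5) N, so 0.7096 T_2 − 0.6547 T_3 = -30.12 and -0.7046 T_2 − 0.7559 T_3 = -862.5.
Solving simultaneously: T_2 = 543.2 N, T_3 = 634.7 N.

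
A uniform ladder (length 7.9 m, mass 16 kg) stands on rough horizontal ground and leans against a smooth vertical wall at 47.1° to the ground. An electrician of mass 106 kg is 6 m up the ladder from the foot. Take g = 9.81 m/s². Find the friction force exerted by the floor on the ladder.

f ≈ 807 N

Torques about the foot: N_wall · 7.9 sin 47.1° = 16×9.81×3.95 cos 47.1° + 106×9.81×6 cos 47.1° → N_wall = 806.82 N.
ΣF_x = 0: f_floor = N_wall = 806.82 N.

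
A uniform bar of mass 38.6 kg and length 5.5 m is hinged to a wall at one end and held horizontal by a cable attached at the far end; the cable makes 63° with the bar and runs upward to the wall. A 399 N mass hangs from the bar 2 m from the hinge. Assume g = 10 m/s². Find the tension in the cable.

T ≈ 379 N

Take torques about the hinge: T sin 63° · 5.5 = 38.6×10×2.75 + 399×2 = 1859.5 N·m.
So T = 1859.5 / (0.8910 × 5.5) = 379.45 N.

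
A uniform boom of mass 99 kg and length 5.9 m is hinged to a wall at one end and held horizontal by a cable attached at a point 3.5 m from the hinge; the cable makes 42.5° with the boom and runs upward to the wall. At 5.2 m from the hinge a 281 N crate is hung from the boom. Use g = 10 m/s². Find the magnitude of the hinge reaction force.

Take torques about the hinge: T sin 42.5° · 3.5 = 99×10×2.95 + 281×5.2 = 4381.7 N·m.
So T = 4381.7 / (0.6756 × 3.5) = 1853.1 N.
ΣF_x = 0: H_x = T cos 42.5° = 1366.2 N.
ΣF_y = 0: H_y = (99×10 + 281) − T sin 42.5° = 1271 − 1251.9 = 19.086 N.
|H| = √(H_x² + H_y²) = √((1366.2)² + (19.086)²) = 1366.4 N.

|H| ≈ 1370 N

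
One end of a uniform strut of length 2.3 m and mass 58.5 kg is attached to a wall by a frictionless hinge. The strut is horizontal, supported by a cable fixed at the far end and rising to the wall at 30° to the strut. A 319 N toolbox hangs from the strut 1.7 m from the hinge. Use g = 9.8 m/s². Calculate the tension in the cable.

Take torques about the hinge: T sin 30° · 2.3 = 58.5×9.8×1.15 + 319×1.7 = 1201.6 N·m.
So T = 1201.6 / (0.5000 × 2.3) = 1044.9 N.

T ≈ 1040 N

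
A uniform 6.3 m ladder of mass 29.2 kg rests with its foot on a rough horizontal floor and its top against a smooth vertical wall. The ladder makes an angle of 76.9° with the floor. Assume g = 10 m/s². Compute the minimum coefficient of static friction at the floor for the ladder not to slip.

μ_min ≈ 0.116

ΣF_y = 0: N_floor = 29.2×10 = 292 N.
Torques about the foot: N_wall · 6.3 sin 76.9° = 29.2×10×3.15 cos 76.9° → N_wall = 33.975 N.
ΣF_x = 0: f_floor = N_wall = 33.975 N.
μ_min = f_floor / N_floor = 33.975 / 292 = 0.1164.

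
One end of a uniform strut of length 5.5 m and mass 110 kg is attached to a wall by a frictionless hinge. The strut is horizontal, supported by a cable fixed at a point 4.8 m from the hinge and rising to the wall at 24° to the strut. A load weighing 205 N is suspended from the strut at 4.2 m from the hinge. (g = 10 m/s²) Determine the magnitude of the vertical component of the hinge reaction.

Take torques about the hinge: T sin 24° · 4.8 = 110×10×2.75 + 205×4.2 = 3886 N·m.
So T = 3886 / (0.4067 × 4.8) = 1990.4 N.
ΣF_y = 0: H_y = (110×10 + 205) − T sin 24° = 1305 − 809.58 = 495.42 N.

|H_y| ≈ 495 N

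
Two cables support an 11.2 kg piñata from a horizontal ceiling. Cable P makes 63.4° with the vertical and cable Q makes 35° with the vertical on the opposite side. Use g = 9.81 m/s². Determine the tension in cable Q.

T_Q ≈ 99.3 N

Angles from the horizontal: cable P is 90° − 63.4° = 26.6°, cable Q is 90° − 35° = 55°.
Weight W = 11.2 × 9.81 = 109.9 N acts straight down.
Horizontal: T_P cos 26.6° = T_Q cos 55°  →  T_P = 0.6415 T_Q.
Vertical: T_P sin 26.6° + T_Q sin 55° = 109.9.
Substituting the horizontal relation into the vertical equation gives 1.106 T_Q = 109.9, so T_Q = 99.31 N.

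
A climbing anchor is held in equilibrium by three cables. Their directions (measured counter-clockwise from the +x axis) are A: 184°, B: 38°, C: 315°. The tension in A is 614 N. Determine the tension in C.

T_C ≈ 346 N

Resolve: ΣF_x = 614 cos 184° + T_B cos 38° + T_C cos 315° = 0.
        ΣF_y = 614 sin 184° + T_B sin 38° + T_C sin 315° = 0.
The known terms sum to (-612.5, -42.83) N, so 0.7880 T_B + 0.7071 T_C = 612.5 and 0.6157 T_B − 0.7071 T_C = 42.83.
Solving simultaneously: T_B = 466.9 N, T_C = 345.9 N.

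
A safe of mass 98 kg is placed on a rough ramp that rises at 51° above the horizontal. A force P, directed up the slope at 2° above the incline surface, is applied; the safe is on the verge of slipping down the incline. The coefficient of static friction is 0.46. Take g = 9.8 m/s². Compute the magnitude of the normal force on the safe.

On the verge of sliding down the incline, friction equals μN and acts up the slope.
Perpendicular: N + P sin 2° = W cos 51° = 604.4 N.
Along incline: P cos 2° + μN = W sin 51° with W sin 51° = 746.4 N.
Solving the pair for P and N: P = 476.3 N, N = 587.8 N (and f = μN = 270.4 N).

N ≈ 588 N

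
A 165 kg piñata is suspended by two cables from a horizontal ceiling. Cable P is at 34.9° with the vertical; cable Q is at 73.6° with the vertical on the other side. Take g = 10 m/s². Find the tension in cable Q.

T_Q ≈ 995 N

Angles from the horizontal: cable P is 90° − 34.9° = 55.1°, cable Q is 90° − 73.6° = 16.4°.
Weight W = 165 × 10 = 1650 N acts straight down.
Horizontal: T_P cos 55.1° = T_Q cos 16.4°  →  T_P = 1.677 T_Q.
Vertical: T_P sin 55.1° + T_Q sin 16.4° = 1650.
Substituting the horizontal relation into the vertical equation gives 1.657 T_Q = 1650, so T_Q = 995.5 N.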